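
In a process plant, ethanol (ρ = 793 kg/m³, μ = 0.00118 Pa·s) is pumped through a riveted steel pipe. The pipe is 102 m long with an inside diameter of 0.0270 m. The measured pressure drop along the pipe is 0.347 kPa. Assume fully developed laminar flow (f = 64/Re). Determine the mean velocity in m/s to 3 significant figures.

V ≈ 0.0657 m/s

For laminar flow, f = 64/Re with Re = ρVD/μ, so Darcy-Weisbach reduces to ΔP = 32μLV/D². Solving for V: V = ΔP·D²/(32μL) = 347·(0.027)²/(32·0.00118·102) = 0.06568 m/s.
Check: Re = ρVD/μ = 793·0.06568·0.027/0.00118 = 1192 < 2300, so the laminar assumption holds.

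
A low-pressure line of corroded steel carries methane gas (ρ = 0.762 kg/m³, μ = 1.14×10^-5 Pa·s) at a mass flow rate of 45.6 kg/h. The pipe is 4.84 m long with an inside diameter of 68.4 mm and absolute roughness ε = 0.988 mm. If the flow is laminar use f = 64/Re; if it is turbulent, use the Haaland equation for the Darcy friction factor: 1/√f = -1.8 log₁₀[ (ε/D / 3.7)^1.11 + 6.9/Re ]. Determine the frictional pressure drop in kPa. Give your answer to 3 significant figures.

ṁ = 45.6 kg/h = 45.6/3600 = 0.01267 kg/s.
A = πD²/4 = π(0.0684)²/4 = 0.003675 m²; mean velocity V = ṁ/(ρA) = 0.01267/(0.762 · 0.003675) = 4.524 m/s.
Reynolds number Re = ρVD/μ = 0.762 · 4.524 · 0.0684 / 1.14e-05 = 2.068e+04.
Re > 4000 → turbulent. Relative roughness ε/D = 0.000988/0.0684 = 0.0144. Haaland: 1/√f = -1.8 log₁₀[(0.0144/3.7)^1.11 + 6.9/2.068e+04] = -1.8 log₁₀[0.00212 + 0.000334] = 4.698, so f = 0.04531.
Darcy-Weisbach: ΔP = f(L/D)(ρV²/2) = 0.04531·(4.84/0.0684)·(0.762·4.524²/2) = 0.04531·70.76·7.797 = 25 Pa.
ΔP = 25 Pa = 0.0250 kPa.

ΔP ≈ 0.0250 kPa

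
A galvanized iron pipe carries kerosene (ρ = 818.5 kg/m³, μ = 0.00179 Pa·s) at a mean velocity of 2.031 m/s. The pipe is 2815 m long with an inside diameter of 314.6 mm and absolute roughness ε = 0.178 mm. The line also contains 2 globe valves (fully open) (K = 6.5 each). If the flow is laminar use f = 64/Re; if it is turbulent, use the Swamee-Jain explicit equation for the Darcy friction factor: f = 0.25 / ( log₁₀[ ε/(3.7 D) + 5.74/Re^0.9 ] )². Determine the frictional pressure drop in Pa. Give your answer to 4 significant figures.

Reynolds number Re = ρVD/μ = 818.5 · 2.031 · 0.3146 / 0.00179 = 2.922e+05.
Re > 4000 → turbulent. Relative roughness ε/D = 0.000178/0.3146 = 0.000566. Swamee-Jain: f = 0.25/(log₁₀[0.000566/3.7 + 5.74/2.922e+05^0.9])² = 0.25/(log₁₀[0.000153 + 6.92e-05])² = 0.25/(-3.653)² = 0.01873.
Total minor-loss coefficient ΣK = 2·6.5 = 13.
ΔP = [f·L/D + ΣK]·(ρV²/2) = [0.01873·2815/0.3146 + 13]·(818.5·2.031²/2) = [167.6 + 13]·1688 = 3.049e+05 Pa.

ΔP ≈ 304900 Pa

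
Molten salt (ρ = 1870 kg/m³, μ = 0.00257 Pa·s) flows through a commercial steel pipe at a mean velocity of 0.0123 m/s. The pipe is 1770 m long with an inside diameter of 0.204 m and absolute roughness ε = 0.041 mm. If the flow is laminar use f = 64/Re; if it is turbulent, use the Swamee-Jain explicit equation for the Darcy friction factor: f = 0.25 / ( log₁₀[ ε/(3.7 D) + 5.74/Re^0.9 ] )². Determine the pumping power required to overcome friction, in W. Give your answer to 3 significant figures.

Reynolds number Re = ρVD/μ = 1870 · 0.0123 · 0.204 / 0.00257 = 1826.
Re < 2300 → laminar flow, so f = 64/Re = 64/1826 = 0.03505 (the turbulent correlation is not needed).
Darcy-Weisbach: ΔP = f(L/D)(ρV²/2) = 0.03505·(1770/0.204)·(1870·0.0123²/2) = 0.03505·8676·0.1415 = 43.02 Pa.
Q = V·A = 0.0123·0.03269 = 0.000402 m³/s.
Pumping power P = QΔP = 0.000402·43.02 = 0.01730 W = 0.0173 W.

P ≈ 0.0173 W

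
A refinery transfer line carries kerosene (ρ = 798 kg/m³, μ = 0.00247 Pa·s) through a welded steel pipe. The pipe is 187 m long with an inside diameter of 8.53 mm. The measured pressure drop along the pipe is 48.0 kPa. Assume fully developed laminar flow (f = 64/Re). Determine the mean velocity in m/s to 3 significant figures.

V ≈ 0.236 m/s

For laminar flow, f = 64/Re with Re = ρVD/μ, so Darcy-Weisbach reduces to ΔP = 32μLV/D². Solving for V: V = ΔP·D²/(32μL) = 4.8e+04·(0.00853)²/(32·0.00247·187) = 0.2363 m/s.
Check: Re = ρVD/μ = 798·0.2363·0.00853/0.00247 = 651.2 < 2300, so the laminar assumption holds.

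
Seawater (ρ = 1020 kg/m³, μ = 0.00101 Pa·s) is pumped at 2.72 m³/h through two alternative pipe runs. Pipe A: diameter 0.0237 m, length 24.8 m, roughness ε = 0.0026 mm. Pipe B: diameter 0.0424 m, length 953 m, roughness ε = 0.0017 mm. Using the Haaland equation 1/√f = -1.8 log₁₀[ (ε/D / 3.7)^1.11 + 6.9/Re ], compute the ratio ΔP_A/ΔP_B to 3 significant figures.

ΔP_A/ΔP_B ≈ 0.419

Pipe A: V = Q/A = 0.0007556/0.0004412 = 1.713 m/s; Re = 4.099e+04; ε/D = 0.00011; Haaland → f = 0.02195; ΔP_A = f(L/D)(ρV²/2) = 3.435e+04 Pa.
Pipe B: V = Q/A = 0.0007556/0.001412 = 0.5351 m/s; Re = 2.291e+04; ε/D = 4.01e-05; Haaland → f = 0.02495; ΔP_B = f(L/D)(ρV²/2) = 8.191e+04 Pa.
ΔP_A/ΔP_B = 3.435e+04/8.191e+04 = 0.419.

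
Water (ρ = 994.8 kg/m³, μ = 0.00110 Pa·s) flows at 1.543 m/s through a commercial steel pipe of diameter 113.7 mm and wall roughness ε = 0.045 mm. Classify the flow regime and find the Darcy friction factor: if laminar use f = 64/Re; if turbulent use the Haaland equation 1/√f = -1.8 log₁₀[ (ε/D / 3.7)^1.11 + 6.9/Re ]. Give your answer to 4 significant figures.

Re = ρVD/μ = 994.8·1.543·0.1137/0.0011 = 1.587e+05.
Re > 4000 → turbulent. ε/D = 4.5e-05/0.1137 = 0.000396; Haaland: 1/√f = -1.8 log₁₀[3.91e-05 + 4.35e-05] = 7.349, so f = 0.01851.

f ≈ 0.01851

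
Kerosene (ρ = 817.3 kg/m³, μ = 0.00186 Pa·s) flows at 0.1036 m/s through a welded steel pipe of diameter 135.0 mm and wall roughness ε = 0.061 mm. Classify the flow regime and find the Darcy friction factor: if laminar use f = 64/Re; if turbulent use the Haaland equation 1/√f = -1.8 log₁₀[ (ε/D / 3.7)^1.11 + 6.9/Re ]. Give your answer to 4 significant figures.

f ≈ 0.03589

Re = ρVD/μ = 817.3·0.1036·0.135/0.00186 = 6146.
Re > 4000 → turbulent. ε/D = 6.1e-05/0.135 = 0.000452; Haaland: 1/√f = -1.8 log₁₀[4.53e-05 + 0.00112] = 5.279, so f = 0.03589.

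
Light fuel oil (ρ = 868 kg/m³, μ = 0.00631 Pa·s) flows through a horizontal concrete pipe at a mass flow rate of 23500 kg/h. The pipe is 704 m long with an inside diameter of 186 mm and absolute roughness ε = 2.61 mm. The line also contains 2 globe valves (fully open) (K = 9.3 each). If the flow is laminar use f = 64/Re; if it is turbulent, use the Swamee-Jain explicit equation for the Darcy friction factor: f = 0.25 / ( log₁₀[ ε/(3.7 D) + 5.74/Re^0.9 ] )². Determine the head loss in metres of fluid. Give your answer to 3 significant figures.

h_f ≈ 0.809 m

ṁ = 23500 kg/h = 23500/3600 = 6.528 kg/s.
A = πD²/4 = π(0.186)²/4 = 0.02717 m²; mean velocity V = ṁ/(ρA) = 6.528/(868 · 0.02717) = 0.2768 m/s.
Reynolds number Re = ρVD/μ = 868 · 0.2768 · 0.186 / 0.00631 = 7082.
Re > 4000 → turbulent. Relative roughness ε/D = 0.00261/0.186 = 0.014. Swamee-Jain: f = 0.25/(log₁₀[0.014/3.7 + 5.74/7082^0.9])² = 0.25/(log₁₀[0.00379 + 0.00197])² = 0.25/(-2.24)² = 0.04984.
Total minor-loss coefficient ΣK = 2·9.3 = 18.6.
ΔP = [f·L/D + ΣK]·(ρV²/2) = [0.04984·704/0.186 + 18.6]·(868·0.2768²/2) = [188.6 + 18.6]·33.25 = 6890 Pa.
Head loss h_f = ΔP/(ρg) = 6890/(868·9.81) = 0.809 m.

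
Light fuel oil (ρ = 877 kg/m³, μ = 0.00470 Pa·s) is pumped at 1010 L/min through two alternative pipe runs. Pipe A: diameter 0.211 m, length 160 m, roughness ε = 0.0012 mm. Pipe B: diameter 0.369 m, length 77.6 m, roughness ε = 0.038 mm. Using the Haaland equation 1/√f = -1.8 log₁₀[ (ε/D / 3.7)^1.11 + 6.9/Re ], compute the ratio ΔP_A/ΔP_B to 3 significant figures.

ΔP_A/ΔP_B ≈ 29.0

Pipe A: V = Q/A = 0.01683/0.03497 = 0.4814 m/s; Re = 1.895e+04; ε/D = 5.69e-06; Haaland → f = 0.02611; ΔP_A = f(L/D)(ρV²/2) = 2012 Pa.
Pipe B: V = Q/A = 0.01683/0.1069 = 0.1574 m/s; Re = 1.084e+04; ε/D = 0.000103; Haaland → f = 0.03033; ΔP_B = f(L/D)(ρV²/2) = 69.29 Pa.
ΔP_A/ΔP_B = 2012/69.29 = 29.0.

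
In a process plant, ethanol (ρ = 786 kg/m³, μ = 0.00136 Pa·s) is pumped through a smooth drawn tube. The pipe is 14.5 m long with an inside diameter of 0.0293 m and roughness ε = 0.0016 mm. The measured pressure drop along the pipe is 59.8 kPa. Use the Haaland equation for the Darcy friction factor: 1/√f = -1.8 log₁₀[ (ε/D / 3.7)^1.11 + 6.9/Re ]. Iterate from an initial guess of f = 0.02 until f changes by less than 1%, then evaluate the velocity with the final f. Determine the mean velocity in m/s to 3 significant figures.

Rearranging Darcy-Weisbach: V = √(2·ΔP·D/(f·L·ρ)). With ε/D = 1.6e-06/0.0293 = 5.46e-05, iterate starting from f = 0.02:
  f = 0.02 → V = √(2·5.98e+04·0.0293/(0.02·14.5·786)) = 3.921 m/s; Re = ρVD/μ = 6.64e+04; f → 0.01963
  f = 0.01963 → V = 3.958 m/s; Re = 6.702e+04; f → 0.01959
Converged (Δf/f < 1%). With the final f = 0.01959: V = √(2·5.98e+04·0.0293/(0.01959·14.5·786)) = 3.962 m/s.

V ≈ 3.96 m/s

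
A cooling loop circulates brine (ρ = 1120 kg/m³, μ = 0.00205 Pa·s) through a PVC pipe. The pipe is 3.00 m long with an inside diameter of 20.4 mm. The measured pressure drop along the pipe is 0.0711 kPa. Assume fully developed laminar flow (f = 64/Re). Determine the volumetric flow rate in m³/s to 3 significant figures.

For laminar flow, f = 64/Re with Re = ρVD/μ, so Darcy-Weisbach reduces to ΔP = 32μLV/D². Solving for V: V = ΔP·D²/(32μL) = 71.1·(0.0204)²/(32·0.00205·3) = 0.1504 m/s.
Check: Re = ρVD/μ = 1120·0.1504·0.0204/0.00205 = 1676 < 2300, so the laminar assumption holds.
Q = V·A = 0.1504·(π/4·0.0204²) = 4.914e-05 m³/s = 4.91×10^-5 m³/s.

Q ≈ 4.91×10^-5 m³/s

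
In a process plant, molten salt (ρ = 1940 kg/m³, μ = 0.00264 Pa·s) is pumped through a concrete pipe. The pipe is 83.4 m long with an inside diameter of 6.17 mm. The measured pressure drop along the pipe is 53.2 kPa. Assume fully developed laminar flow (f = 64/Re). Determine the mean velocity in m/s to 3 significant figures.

For laminar flow, f = 64/Re with Re = ρVD/μ, so Darcy-Weisbach reduces to ΔP = 32μLV/D². Solving for V: V = ΔP·D²/(32μL) = 5.32e+04·(0.00617)²/(32·0.00264·83.4) = 0.2874 m/s.
Check: Re = ρVD/μ = 1940·0.2874·0.00617/0.00264 = 1303 < 2300, so the laminar assumption holds.

V ≈ 0.287 m/s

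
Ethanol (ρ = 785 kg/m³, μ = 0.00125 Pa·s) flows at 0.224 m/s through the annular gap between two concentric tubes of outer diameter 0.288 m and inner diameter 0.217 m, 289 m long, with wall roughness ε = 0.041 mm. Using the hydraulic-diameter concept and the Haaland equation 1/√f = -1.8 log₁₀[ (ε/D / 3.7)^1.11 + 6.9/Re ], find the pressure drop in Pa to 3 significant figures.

Hydraulic diameter D_h = 4A/P = D_o - D_i = 0.288 - 0.217 = 0.071 m.
Re = ρVD_h/μ = 785·0.224·0.071/0.00125 = 9988.
ε/D_h = 4.1e-05/0.071 = 0.000577; Haaland gives 1/√f = -1.8 log₁₀[5.95e-05+0.000691] = 5.625, so f = 0.03161.
ΔP = f(L/D_h)(ρV²/2) = 0.03161·289/0.071·19.69 = 2534 Pa.

ΔP ≈ 2530 Pa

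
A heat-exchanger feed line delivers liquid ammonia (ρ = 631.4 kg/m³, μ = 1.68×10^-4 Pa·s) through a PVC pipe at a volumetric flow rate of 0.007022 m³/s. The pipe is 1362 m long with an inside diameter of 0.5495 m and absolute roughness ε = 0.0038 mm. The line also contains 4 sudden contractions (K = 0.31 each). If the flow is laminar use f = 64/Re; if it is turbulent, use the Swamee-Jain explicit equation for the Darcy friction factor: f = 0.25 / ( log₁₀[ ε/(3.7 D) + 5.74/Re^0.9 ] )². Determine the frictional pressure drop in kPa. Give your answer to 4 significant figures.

ΔP ≈ 0.01398 kPa

Cross-sectional area A = πD²/4 = π(0.5495)²/4 = 0.2372 m²; mean velocity V = Q/A = 0.007022/0.2372 = 0.02961 m/s.
Reynolds number Re = ρVD/μ = 631.4 · 0.02961 · 0.5495 / 0.000168 = 6.115e+04.
Re > 4000 → turbulent. Relative roughness ε/D = 3.8e-06/0.5495 = 6.92e-06. Swamee-Jain: f = 0.25/(log₁₀[6.92e-06/3.7 + 5.74/6.115e+04^0.9])² = 0.25/(log₁₀[1.87e-06 + 0.000283])² = 0.25/(-3.546)² = 0.01988.
Total minor-loss coefficient ΣK = 4·0.31 = 1.24.
ΔP = [f·L/D + ΣK]·(ρV²/2) = [0.01988·1362/0.5495 + 1.24]·(631.4·0.02961²/2) = [49.28 + 1.24]·0.2768 = 13.98 Pa.
ΔP = 13.98 Pa = 0.01398 kPa.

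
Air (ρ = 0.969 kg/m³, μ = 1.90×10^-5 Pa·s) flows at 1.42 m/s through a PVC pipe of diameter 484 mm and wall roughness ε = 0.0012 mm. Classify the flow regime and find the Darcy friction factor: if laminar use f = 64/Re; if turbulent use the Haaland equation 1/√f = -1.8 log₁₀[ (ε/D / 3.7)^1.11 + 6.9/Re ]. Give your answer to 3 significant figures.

f ≈ 0.0225

Re = ρVD/μ = 0.969·1.42·0.484/1.9e-05 = 3.505e+04.
Re > 4000 → turbulent. ε/D = 1.2e-06/0.484 = 2.48e-06; Haaland: 1/√f = -1.8 log₁₀[1.4e-07 + 0.000197] = 6.67, so f = 0.02248.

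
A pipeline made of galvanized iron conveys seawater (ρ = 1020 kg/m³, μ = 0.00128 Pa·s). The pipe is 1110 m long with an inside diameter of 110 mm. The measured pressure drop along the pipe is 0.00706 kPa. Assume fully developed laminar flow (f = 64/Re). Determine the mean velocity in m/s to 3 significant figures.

V ≈ 0.00188 m/s

For laminar flow, f = 64/Re with Re = ρVD/μ, so Darcy-Weisbach reduces to ΔP = 32μLV/D². Solving for V: V = ΔP·D²/(32μL) = 7.06·(0.11)²/(32·0.00128·1110) = 0.001879 m/s.
Check: Re = ρVD/μ = 1020·0.001879·0.11/0.00128 = 164.7 < 2300, so the laminar assumption holds.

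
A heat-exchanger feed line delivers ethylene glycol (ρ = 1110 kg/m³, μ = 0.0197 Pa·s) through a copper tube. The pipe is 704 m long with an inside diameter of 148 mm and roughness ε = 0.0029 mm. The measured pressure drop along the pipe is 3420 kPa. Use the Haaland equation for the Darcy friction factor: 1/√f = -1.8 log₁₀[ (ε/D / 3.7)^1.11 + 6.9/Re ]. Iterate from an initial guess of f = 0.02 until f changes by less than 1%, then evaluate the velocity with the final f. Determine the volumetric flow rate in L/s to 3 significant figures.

Rearranging Darcy-Weisbach: V = √(2·ΔP·D/(f·L·ρ)). With ε/D = 2.9e-06/0.148 = 1.96e-05, iterate starting from f = 0.02:
  f = 0.02 → V = √(2·3.42e+06·0.148/(0.02·704·1110)) = 8.048 m/s; Re = ρVD/μ = 6.711e+04; f → 0.01946
  f = 0.01946 → V = 8.158 m/s; Re = 6.803e+04; f → 0.01941
Converged (Δf/f < 1%). With the final f = 0.01941: V = √(2·3.42e+06·0.148/(0.01941·704·1110)) = 8.17 m/s.
Q = V·A = 8.17·(π/4·0.148²) = 0.1406 m³/s = 141 L/s.

Q ≈ 141 L/s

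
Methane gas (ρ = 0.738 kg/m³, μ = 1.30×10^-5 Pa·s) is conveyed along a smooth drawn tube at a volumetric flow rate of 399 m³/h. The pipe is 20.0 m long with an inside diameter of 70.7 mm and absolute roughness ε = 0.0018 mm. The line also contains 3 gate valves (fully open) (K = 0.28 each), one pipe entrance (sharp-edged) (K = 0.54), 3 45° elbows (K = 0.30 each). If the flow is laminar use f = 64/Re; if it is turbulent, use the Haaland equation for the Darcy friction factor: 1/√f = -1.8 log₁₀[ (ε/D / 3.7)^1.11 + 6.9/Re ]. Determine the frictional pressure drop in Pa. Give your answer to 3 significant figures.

Q = 399 m³/h = 399/3600 = 0.1108 m³/s.
Cross-sectional area A = πD²/4 = π(0.0707)²/4 = 0.003926 m²; mean velocity V = Q/A = 0.1108/0.003926 = 28.23 m/s.
Reynolds number Re = ρVD/μ = 0.738 · 28.23 · 0.0707 / 1.3e-05 = 1.133e+05.
Re > 4000 → turbulent. Relative roughness ε/D = 1.8e-06/0.0707 = 2.55e-05. Haaland: 1/√f = -1.8 log₁₀[(2.55e-05/3.7)^1.11 + 6.9/1.133e+05] = -1.8 log₁₀[1.86e-06 + 6.09e-05] = 7.564, so f = 0.01748.
Total minor-loss coefficient ΣK = 3·0.28 + 1·0.54 + 3·0.3 = 2.28.
ΔP = [f·L/D + ΣK]·(ρV²/2) = [0.01748·20/0.0707 + 2.28]·(0.738·28.23²/2) = [4.944 + 2.28]·294.1 = 2125 Pa.

ΔP ≈ 2120 Pa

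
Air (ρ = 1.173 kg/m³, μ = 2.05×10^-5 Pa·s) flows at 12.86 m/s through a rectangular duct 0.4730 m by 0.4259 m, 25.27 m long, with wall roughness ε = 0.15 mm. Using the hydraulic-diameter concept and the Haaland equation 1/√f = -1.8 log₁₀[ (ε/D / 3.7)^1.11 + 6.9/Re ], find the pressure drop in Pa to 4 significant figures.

ΔP ≈ 92.46 Pa

Hydraulic diameter D_h = 4A/P = 4·(0.473·0.4259)/(2·(0.473+0.4259)) = 0.8058/1.798 = 0.4482 m.
Re = ρVD_h/μ = 1.173·12.86·0.4482/2.05e-05 = 3.298e+05.
ε/D_h = 0.00015/0.4482 = 0.000335; Haaland gives 1/√f = -1.8 log₁₀[3.25e-05+2.09e-05] = 7.69, so f = 0.01691.
ΔP = f(L/D_h)(ρV²/2) = 0.01691·25.27/0.4482·97 = 92.46 Pa.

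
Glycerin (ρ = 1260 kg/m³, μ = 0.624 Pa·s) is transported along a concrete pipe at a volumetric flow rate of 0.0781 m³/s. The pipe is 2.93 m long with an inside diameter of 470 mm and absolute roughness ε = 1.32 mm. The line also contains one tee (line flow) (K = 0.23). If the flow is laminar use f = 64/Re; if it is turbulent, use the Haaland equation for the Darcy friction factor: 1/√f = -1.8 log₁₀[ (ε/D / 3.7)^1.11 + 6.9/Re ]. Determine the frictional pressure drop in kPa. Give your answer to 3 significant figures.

Cross-sectional area A = πD²/4 = π(0.47)²/4 = 0.1735 m²; mean velocity V = Q/A = 0.0781/0.1735 = 0.4502 m/s.
Reynolds number Re = ρVD/μ = 1260 · 0.4502 · 0.47 / 0.624 = 427.2.
Re < 2300 → laminar flow, so f = 64/Re = 64/427.2 = 0.1498 (the turbulent correlation is not needed).
Total minor-loss coefficient ΣK = 1·0.23 = 0.23.
ΔP = [f·L/D + ΣK]·(ρV²/2) = [0.1498·2.93/0.47 + 0.23]·(1260·0.4502²/2) = [0.9339 + 0.23]·127.7 = 148.6 Pa.
ΔP = 148.6 Pa = 0.149 kPa.

ΔP ≈ 0.149 kPa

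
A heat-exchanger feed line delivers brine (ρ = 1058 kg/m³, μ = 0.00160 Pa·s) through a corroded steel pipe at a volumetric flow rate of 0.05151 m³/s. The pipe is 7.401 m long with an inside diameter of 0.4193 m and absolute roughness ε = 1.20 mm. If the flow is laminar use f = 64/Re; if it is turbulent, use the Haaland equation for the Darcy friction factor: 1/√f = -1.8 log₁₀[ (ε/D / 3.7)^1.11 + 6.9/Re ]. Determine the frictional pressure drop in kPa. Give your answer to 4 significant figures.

ΔP ≈ 0.03514 kPa

Cross-sectional area A = πD²/4 = π(0.4193)²/4 = 0.1381 m²; mean velocity V = Q/A = 0.05151/0.1381 = 0.373 m/s.
Reynolds number Re = ρVD/μ = 1058 · 0.373 · 0.4193 / 0.0016 = 1.034e+05.
Re > 4000 → turbulent. Relative roughness ε/D = 0.0012/0.4193 = 0.00286. Haaland: 1/√f = -1.8 log₁₀[(0.00286/3.7)^1.11 + 6.9/1.034e+05] = -1.8 log₁₀[0.000352 + 6.67e-05] = 6.081, so f = 0.02704.
Darcy-Weisbach: ΔP = f(L/D)(ρV²/2) = 0.02704·(7.401/0.4193)·(1058·0.373²/2) = 0.02704·17.65·73.61 = 35.14 Pa.
ΔP = 35.14 Pa = 0.03514 kPa.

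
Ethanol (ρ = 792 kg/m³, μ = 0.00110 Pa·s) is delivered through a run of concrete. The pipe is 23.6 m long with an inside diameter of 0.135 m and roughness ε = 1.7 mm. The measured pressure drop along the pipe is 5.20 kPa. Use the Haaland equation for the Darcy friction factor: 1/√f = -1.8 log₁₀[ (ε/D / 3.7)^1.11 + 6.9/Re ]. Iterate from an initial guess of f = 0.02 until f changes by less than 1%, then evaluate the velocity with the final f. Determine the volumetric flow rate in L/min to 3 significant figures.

Rearranging Darcy-Weisbach: V = √(2·ΔP·D/(f·L·ρ)). With ε/D = 0.0017/0.135 = 0.0126, iterate starting from f = 0.02:
  f = 0.02 → V = √(2·5200·0.135/(0.02·23.6·792)) = 1.938 m/s; Re = ρVD/μ = 1.884e+05; f → 0.04138
  f = 0.04138 → V = 1.347 m/s; Re = 1.31e+05; f → 0.0415
Converged (Δf/f < 1%). With the final f = 0.0415: V = √(2·5200·0.135/(0.0415·23.6·792)) = 1.345 m/s.
Q = V·A = 1.345·(π/4·0.135²) = 0.01926 m³/s = 1160 L/min.

Q ≈ 1160 L/min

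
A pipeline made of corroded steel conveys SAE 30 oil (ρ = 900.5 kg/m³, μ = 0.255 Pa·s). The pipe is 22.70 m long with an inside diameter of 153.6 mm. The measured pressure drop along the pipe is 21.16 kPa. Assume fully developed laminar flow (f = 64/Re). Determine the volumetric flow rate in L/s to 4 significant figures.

Q ≈ 49.94 L/s

For laminar flow, f = 64/Re with Re = ρVD/μ, so Darcy-Weisbach reduces to ΔP = 32μLV/D². Solving for V: V = ΔP·D²/(32μL) = 2.116e+04·(0.1536)²/(32·0.255·22.7) = 2.695 m/s.
Check: Re = ρVD/μ = 900.5·2.695·0.1536/0.255 = 1462 < 2300, so the laminar assumption holds.
Q = V·A = 2.695·(π/4·0.1536²) = 0.04994 m³/s = 49.94 L/s.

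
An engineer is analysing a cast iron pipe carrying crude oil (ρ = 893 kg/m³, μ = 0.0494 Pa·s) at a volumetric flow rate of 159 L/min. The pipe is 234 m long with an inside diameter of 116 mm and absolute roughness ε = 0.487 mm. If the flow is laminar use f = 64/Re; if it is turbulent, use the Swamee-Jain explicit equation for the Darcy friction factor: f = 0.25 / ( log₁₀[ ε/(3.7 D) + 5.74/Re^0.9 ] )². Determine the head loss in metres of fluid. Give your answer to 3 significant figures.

h_f ≈ 0.787 m

Q = 159 L/min = 159/60000 = 0.00265 m³/s.
Cross-sectional area A = πD²/4 = π(0.116)²/4 = 0.01057 m²; mean velocity V = Q/A = 0.00265/0.01057 = 0.2507 m/s.
Reynolds number Re = ρVD/μ = 893 · 0.2507 · 0.116 / 0.0494 = 525.8.
Re < 2300 → laminar flow, so f = 64/Re = 64/525.8 = 0.1217 (the turbulent correlation is not needed).
Darcy-Weisbach: ΔP = f(L/D)(ρV²/2) = 0.1217·(234/0.116)·(893·0.2507²/2) = 0.1217·2017·28.07 = 6893 Pa.
Head loss h_f = ΔP/(ρg) = 6893/(893·9.81) = 0.787 m.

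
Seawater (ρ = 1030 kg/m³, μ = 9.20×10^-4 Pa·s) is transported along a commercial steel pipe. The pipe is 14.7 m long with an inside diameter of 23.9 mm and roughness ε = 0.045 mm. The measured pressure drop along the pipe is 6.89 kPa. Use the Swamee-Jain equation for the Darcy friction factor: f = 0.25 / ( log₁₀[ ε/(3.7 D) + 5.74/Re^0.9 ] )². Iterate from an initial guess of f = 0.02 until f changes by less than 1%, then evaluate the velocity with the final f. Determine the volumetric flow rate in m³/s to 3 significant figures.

Q ≈ 3.87×10^-4 m³/s

Rearranging Darcy-Weisbach: V = √(2·ΔP·D/(f·L·ρ)). With ε/D = 4.5e-05/0.0239 = 0.00188, iterate starting from f = 0.02:
  f = 0.02 → V = √(2·6890·0.0239/(0.02·14.7·1030)) = 1.043 m/s; Re = ρVD/μ = 2.79e+04; f → 0.02842
  f = 0.02842 → V = 0.8749 m/s; Re = 2.341e+04; f → 0.02915
  f = 0.02915 → V = 0.8638 m/s; Re = 2.311e+04; f → 0.02921
Converged (Δf/f < 1%). With the final f = 0.02921: V = √(2·6890·0.0239/(0.02921·14.7·1030)) = 0.8629 m/s.
Q = V·A = 0.8629·(π/4·0.0239²) = 0.0003871 m³/s = 3.87×10^-4 m³/s.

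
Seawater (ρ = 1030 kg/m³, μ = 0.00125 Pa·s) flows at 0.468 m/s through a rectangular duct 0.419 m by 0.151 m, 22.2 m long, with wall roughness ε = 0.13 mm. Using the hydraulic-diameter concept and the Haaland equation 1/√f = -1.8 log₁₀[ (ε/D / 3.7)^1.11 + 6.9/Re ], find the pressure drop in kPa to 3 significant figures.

Hydraulic diameter D_h = 4A/P = 4·(0.419·0.151)/(2·(0.419+0.151)) = 0.2531/1.14 = 0.222 m.
Re = ρVD_h/μ = 1030·0.468·0.222/0.00125 = 8.561e+04.
ε/D_h = 0.00013/0.222 = 0.000586; Haaland gives 1/√f = -1.8 log₁₀[6.04e-05+8.06e-05] = 6.931, so f = 0.02082.
ΔP = f(L/D_h)(ρV²/2) = 0.02082·22.2/0.222·112.8 = 234.8 Pa.
ΔP = 0.235 kPa.

ΔP ≈ 0.235 kPa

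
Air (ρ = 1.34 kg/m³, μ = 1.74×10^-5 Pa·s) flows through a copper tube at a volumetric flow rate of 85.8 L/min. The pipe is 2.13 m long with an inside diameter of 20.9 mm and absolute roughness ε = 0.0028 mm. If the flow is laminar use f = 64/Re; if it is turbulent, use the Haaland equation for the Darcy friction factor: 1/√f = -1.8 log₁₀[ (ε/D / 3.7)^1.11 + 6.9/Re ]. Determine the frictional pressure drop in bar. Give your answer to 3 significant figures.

ΔP ≈ 4.12×10^-4 bar

Q = 85.8 L/min = 85.8/60000 = 0.00143 m³/s.
Cross-sectional area A = πD²/4 = π(0.0209)²/4 = 0.0003431 m²; mean velocity V = Q/A = 0.00143/0.0003431 = 4.168 m/s.
Reynolds number Re = ρVD/μ = 1.34 · 4.168 · 0.0209 / 1.74e-05 = 6709.
Re > 4000 → turbulent. Relative roughness ε/D = 2.8e-06/0.0209 = 0.000134. Haaland: 1/√f = -1.8 log₁₀[(0.000134/3.7)^1.11 + 6.9/6709] = -1.8 log₁₀[1.18e-05 + 0.00103] = 5.369, so f = 0.03469.
Darcy-Weisbach: ΔP = f(L/D)(ρV²/2) = 0.03469·(2.13/0.0209)·(1.34·4.168²/2) = 0.03469·101.9·11.64 = 41.15 Pa.
ΔP = 41.15 Pa = 4.12×10^-4 bar.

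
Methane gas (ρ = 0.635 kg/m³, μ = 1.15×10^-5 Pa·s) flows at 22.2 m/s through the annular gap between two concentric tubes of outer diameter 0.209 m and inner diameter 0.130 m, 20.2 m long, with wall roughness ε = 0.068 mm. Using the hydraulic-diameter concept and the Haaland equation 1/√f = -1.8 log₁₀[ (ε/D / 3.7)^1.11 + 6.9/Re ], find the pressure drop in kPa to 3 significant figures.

ΔP ≈ 0.862 kPa

Hydraulic diameter D_h = 4A/P = D_o - D_i = 0.209 - 0.13 = 0.079 m.
Re = ρVD_h/μ = 0.635·22.2·0.079/1.15e-05 = 9.684e+04.
ε/D_h = 6.8e-05/0.079 = 0.000861; Haaland gives 1/√f = -1.8 log₁₀[9.27e-05+7.13e-05] = 6.814, so f = 0.02154.
ΔP = f(L/D_h)(ρV²/2) = 0.02154·20.2/0.079·156.5 = 861.8 Pa.
ΔP = 0.862 kPa.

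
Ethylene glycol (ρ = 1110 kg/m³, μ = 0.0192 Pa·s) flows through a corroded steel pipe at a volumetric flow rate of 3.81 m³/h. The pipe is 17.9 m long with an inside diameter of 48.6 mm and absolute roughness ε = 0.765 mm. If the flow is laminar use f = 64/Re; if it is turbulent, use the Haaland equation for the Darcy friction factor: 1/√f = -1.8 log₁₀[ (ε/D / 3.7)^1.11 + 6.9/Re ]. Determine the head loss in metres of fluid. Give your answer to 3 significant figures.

h_f ≈ 0.244 m

Q = 3.81 m³/h = 3.81/3600 = 0.001058 m³/s.
Cross-sectional area A = πD²/4 = π(0.0486)²/4 = 0.001855 m²; mean velocity V = Q/A = 0.001058/0.001855 = 0.5705 m/s.
Reynolds number Re = ρVD/μ = 1110 · 0.5705 · 0.0486 / 0.0192 = 1603.
Re < 2300 → laminar flow, so f = 64/Re = 64/1603 = 0.03993 (the turbulent correlation is not needed).
Darcy-Weisbach: ΔP = f(L/D)(ρV²/2) = 0.03993·(17.9/0.0486)·(1110·0.5705²/2) = 0.03993·368.3·180.6 = 2656 Pa.
Head loss h_f = ΔP/(ρg) = 2656/(1110·9.81) = 0.244 m.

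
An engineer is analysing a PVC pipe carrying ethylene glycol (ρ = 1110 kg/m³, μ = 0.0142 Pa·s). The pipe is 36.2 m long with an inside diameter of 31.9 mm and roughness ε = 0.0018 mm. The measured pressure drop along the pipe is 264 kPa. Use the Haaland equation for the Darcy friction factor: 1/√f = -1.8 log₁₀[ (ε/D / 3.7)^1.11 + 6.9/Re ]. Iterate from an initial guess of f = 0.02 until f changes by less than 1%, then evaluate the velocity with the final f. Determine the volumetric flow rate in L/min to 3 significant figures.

Q ≈ 174 L/min

Rearranging Darcy-Weisbach: V = √(2·ΔP·D/(f·L·ρ)). With ε/D = 1.8e-06/0.0319 = 5.64e-05, iterate starting from f = 0.02:
  f = 0.02 → V = √(2·2.64e+05·0.0319/(0.02·36.2·1110)) = 4.578 m/s; Re = ρVD/μ = 1.142e+04; f → 0.02985
  f = 0.02985 → V = 3.747 m/s; Re = 9344; f → 0.03152
  f = 0.03152 → V = 3.647 m/s; Re = 9093; f → 0.03176
Converged (Δf/f < 1%). With the final f = 0.03176: V = √(2·2.64e+05·0.0319/(0.03176·36.2·1110)) = 3.633 m/s.
Q = V·A = 3.633·(π/4·0.0319²) = 0.002903 m³/s = 174 L/min.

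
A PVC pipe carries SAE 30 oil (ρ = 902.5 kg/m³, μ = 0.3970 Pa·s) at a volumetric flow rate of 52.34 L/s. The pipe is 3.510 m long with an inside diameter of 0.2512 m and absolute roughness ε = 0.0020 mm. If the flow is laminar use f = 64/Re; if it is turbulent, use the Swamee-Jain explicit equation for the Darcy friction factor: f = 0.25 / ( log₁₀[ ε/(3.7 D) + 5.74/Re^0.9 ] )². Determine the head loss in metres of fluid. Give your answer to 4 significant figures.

Q = 52.34 L/s = 52.34/1000 = 0.05234 m³/s.
Cross-sectional area A = πD²/4 = π(0.2512)²/4 = 0.04956 m²; mean velocity V = Q/A = 0.05234/0.04956 = 1.056 m/s.
Reynolds number Re = ρVD/μ = 902.5 · 1.056 · 0.2512 / 0.397 = 603.1.
Re < 2300 → laminar flow, so f = 64/Re = 64/603.1 = 0.1061 (the turbulent correlation is not needed).
Darcy-Weisbach: ΔP = f(L/D)(ρV²/2) = 0.1061·(3.51/0.2512)·(902.5·1.056²/2) = 0.1061·13.97·503.3 = 746.3 Pa.
Head loss h_f = ΔP/(ρg) = 746.3/(902.5·9.81) = 0.08429 m.

h_f ≈ 0.08429 m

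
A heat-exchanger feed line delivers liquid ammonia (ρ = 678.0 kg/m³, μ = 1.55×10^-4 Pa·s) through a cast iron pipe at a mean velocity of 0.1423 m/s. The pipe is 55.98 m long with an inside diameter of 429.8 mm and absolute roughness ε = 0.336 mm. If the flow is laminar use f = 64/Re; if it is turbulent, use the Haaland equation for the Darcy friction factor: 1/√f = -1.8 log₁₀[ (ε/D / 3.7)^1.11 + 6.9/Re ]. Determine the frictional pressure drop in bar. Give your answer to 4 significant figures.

ΔP ≈ 1.758×10^-4 bar

Reynolds number Re = ρVD/μ = 678 · 0.1423 · 0.4298 / 0.000155 = 2.675e+05.
Re > 4000 → turbulent. Relative roughness ε/D = 0.000336/0.4298 = 0.000782. Haaland: 1/√f = -1.8 log₁₀[(0.000782/3.7)^1.11 + 6.9/2.675e+05] = -1.8 log₁₀[8.33e-05 + 2.58e-05] = 7.132, so f = 0.01966.
Darcy-Weisbach: ΔP = f(L/D)(ρV²/2) = 0.01966·(55.98/0.4298)·(678·0.1423²/2) = 0.01966·130.2·6.865 = 17.58 Pa.
ΔP = 17.58 Pa = 1.758×10^-4 bar.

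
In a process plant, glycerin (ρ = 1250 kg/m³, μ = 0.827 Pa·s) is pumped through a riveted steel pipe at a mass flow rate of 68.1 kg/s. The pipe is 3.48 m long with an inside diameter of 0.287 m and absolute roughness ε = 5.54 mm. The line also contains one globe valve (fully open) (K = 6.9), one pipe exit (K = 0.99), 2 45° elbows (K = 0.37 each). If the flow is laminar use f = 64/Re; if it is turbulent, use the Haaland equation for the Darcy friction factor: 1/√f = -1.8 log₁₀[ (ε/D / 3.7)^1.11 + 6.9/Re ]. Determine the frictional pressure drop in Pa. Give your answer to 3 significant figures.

ΔP ≈ 4770 Pa

A = πD²/4 = π(0.287)²/4 = 0.06469 m²; mean velocity V = ṁ/(ρA) = 68.1/(1250 · 0.06469) = 0.8421 m/s.
Reynolds number Re = ρVD/μ = 1250 · 0.8421 · 0.287 / 0.827 = 365.3.
Re < 2300 → laminar flow, so f = 64/Re = 64/365.3 = 0.1752 (the turbulent correlation is not needed).
Total minor-loss coefficient ΣK = 1·6.9 + 1·0.99 + 2·0.37 = 8.63.
ΔP = [f·L/D + ΣK]·(ρV²/2) = [0.1752·3.48/0.287 + 8.63]·(1250·0.8421²/2) = [2.124 + 8.63]·443.2 = 4767 Pa.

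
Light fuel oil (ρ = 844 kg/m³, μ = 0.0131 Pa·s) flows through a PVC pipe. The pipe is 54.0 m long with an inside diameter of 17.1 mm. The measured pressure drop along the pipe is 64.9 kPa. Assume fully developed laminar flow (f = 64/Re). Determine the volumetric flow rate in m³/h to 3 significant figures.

Q ≈ 0.693 m³/h

For laminar flow, f = 64/Re with Re = ρVD/μ, so Darcy-Weisbach reduces to ΔP = 32μLV/D². Solving for V: V = ΔP·D²/(32μL) = 6.49e+04·(0.0171)²/(32·0.0131·54) = 0.8383 m/s.
Check: Re = ρVD/μ = 844·0.8383·0.0171/0.0131 = 923.6 < 2300, so the laminar assumption holds.
Q = V·A = 0.8383·(π/4·0.0171²) = 0.0001925 m³/s = 0.693 m³/h.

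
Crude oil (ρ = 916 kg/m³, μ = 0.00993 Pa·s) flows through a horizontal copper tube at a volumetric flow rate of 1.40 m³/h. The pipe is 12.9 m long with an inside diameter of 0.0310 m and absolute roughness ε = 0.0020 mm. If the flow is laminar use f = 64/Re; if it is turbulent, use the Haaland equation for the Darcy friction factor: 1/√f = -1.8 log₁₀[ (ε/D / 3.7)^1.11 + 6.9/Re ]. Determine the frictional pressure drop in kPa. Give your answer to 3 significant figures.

Q = 1.40 m³/h = 1.40/3600 = 0.0003889 m³/s.
Cross-sectional area A = πD²/4 = π(0.031)²/4 = 0.0007548 m²; mean velocity V = Q/A = 0.0003889/0.0007548 = 0.5152 m/s.
Reynolds number Re = ρVD/μ = 916 · 0.5152 · 0.031 / 0.00993 = 1473.
Re < 2300 → laminar flow, so f = 64/Re = 64/1473 = 0.04344 (the turbulent correlation is not needed).
Darcy-Weisbach: ΔP = f(L/D)(ρV²/2) = 0.04344·(12.9/0.031)·(916·0.5152²/2) = 0.04344·416.1·121.6 = 2198 Pa.
ΔP = 2198 Pa = 2.20 kPa.

ΔP ≈ 2.20 kPa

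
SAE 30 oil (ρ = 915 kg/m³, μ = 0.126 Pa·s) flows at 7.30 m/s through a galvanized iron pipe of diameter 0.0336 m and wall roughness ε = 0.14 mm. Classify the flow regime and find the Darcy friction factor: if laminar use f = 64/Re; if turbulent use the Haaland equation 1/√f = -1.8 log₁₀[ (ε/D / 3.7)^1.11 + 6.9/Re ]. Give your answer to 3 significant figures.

f ≈ 0.0359

Re = ρVD/μ = 915·7.3·0.0336/0.126 = 1781.
Re < 2300 → laminar, so f = 64/Re = 0.03593 (roughness is irrelevant in laminar flow).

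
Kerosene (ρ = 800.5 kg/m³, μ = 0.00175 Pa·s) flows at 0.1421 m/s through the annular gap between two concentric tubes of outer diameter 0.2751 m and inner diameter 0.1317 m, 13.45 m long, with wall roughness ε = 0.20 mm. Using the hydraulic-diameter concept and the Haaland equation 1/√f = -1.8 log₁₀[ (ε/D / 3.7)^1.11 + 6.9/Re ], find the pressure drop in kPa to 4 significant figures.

ΔP ≈ 0.02521 kPa

Hydraulic diameter D_h = 4A/P = D_o - D_i = 0.2751 - 0.1317 = 0.1434 m.
Re = ρVD_h/μ = 800.5·0.1421·0.1434/0.00175 = 9321.
ε/D_h = 0.0002/0.1434 = 0.00139; Haaland gives 1/√f = -1.8 log₁₀[0.000158+0.00074] = 5.484, so f = 0.03326.
ΔP = f(L/D_h)(ρV²/2) = 0.03326·13.45/0.1434·8.082 = 25.21 Pa.
ΔP = 0.02521 kPa.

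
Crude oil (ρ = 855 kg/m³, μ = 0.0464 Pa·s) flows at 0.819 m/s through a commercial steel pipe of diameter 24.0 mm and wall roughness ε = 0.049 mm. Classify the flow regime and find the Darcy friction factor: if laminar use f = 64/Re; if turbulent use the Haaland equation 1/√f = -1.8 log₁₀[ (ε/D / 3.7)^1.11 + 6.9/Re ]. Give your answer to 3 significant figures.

Re = ρVD/μ = 855·0.819·0.024/0.0464 = 362.2.
Re < 2300 → laminar, so f = 64/Re = 0.1767 (roughness is irrelevant in laminar flow).

f ≈ 0.177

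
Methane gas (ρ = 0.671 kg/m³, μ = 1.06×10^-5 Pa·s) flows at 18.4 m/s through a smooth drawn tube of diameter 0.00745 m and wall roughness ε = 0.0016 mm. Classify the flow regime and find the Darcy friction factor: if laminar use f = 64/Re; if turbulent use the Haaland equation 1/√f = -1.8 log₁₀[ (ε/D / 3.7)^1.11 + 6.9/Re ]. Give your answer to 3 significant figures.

Re = ρVD/μ = 0.671·18.4·0.00745/1.06e-05 = 8677.
Re > 4000 → turbulent. ε/D = 1.6e-06/0.00745 = 0.000215; Haaland: 1/√f = -1.8 log₁₀[1.99e-05 + 0.000795] = 5.56, so f = 0.03235.

f ≈ 0.0323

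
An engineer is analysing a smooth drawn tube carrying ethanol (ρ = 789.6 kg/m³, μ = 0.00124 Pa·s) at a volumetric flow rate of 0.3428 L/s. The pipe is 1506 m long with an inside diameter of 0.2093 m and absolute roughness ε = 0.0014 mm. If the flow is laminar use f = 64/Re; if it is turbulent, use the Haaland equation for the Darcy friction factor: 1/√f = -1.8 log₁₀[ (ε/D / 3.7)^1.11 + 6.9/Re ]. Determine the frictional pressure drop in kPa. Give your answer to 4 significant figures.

ΔP ≈ 0.01359 kPa

Q = 0.3428 L/s = 0.3428/1000 = 0.0003428 m³/s.
Cross-sectional area A = πD²/4 = π(0.2093)²/4 = 0.03441 m²; mean velocity V = Q/A = 0.0003428/0.03441 = 0.009964 m/s.
Reynolds number Re = ρVD/μ = 789.6 · 0.009964 · 0.2093 / 0.00124 = 1328.
Re < 2300 → laminar flow, so f = 64/Re = 64/1328 = 0.0482 (the turbulent correlation is not needed).
Darcy-Weisbach: ΔP = f(L/D)(ρV²/2) = 0.0482·(1506/0.2093)·(789.6·0.009964²/2) = 0.0482·7195·0.03919 = 13.59 Pa.
ΔP = 13.59 Pa = 0.01359 kPa.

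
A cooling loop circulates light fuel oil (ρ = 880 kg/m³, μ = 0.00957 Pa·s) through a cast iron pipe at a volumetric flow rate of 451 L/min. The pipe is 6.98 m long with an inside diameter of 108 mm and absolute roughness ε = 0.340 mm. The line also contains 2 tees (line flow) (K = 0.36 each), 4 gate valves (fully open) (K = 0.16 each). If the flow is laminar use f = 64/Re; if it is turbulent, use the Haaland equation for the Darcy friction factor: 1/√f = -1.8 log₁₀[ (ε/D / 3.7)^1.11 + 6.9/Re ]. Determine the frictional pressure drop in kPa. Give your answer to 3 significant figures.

Q = 451 L/min = 451/60000 = 0.007517 m³/s.
Cross-sectional area A = πD²/4 = π(0.108)²/4 = 0.009161 m²; mean velocity V = Q/A = 0.007517/0.009161 = 0.8205 m/s.
Reynolds number Re = ρVD/μ = 880 · 0.8205 · 0.108 / 0.00957 = 8149.
Re > 4000 → turbulent. Relative roughness ε/D = 0.00034/0.108 = 0.00315. Haaland: 1/√f = -1.8 log₁₀[(0.00315/3.7)^1.11 + 6.9/8149] = -1.8 log₁₀[0.000391 + 0.000847] = 5.233, so f = 0.03651.
Total minor-loss coefficient ΣK = 2·0.36 + 4·0.16 = 1.36.
ΔP = [f·L/D + ΣK]·(ρV²/2) = [0.03651·6.98/0.108 + 1.36]·(880·0.8205²/2) = [2.36 + 1.36]·296.2 = 1102 Pa.
ΔP = 1102 Pa = 1.10 kPa.

ΔP ≈ 1.10 kPa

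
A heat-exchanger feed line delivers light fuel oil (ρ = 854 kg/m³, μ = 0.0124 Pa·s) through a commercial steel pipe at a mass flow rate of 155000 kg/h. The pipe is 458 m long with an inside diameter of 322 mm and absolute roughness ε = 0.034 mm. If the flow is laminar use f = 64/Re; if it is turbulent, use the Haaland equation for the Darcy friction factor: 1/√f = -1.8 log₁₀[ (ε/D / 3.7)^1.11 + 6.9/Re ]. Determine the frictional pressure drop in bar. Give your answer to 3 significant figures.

ṁ = 155000 kg/h = 155000/3600 = 43.06 kg/s.
A = πD²/4 = π(0.322)²/4 = 0.08143 m²; mean velocity V = ṁ/(ρA) = 43.06/(854 · 0.08143) = 0.6191 m/s.
Reynolds number Re = ρVD/μ = 854 · 0.6191 · 0.322 / 0.0124 = 1.373e+04.
Re > 4000 → turbulent. Relative roughness ε/D = 3.4e-05/0.322 = 0.000106. Haaland: 1/√f = -1.8 log₁₀[(0.000106/3.7)^1.11 + 6.9/1.373e+04] = -1.8 log₁₀[9.03e-06 + 0.000503] = 5.924, so f = 0.0285.
Darcy-Weisbach: ΔP = f(L/D)(ρV²/2) = 0.0285·(458/0.322)·(854·0.6191²/2) = 0.0285·1422·163.7 = 6634 Pa.
ΔP = 6634 Pa = 0.0663 bar.

ΔP ≈ 0.0663 bar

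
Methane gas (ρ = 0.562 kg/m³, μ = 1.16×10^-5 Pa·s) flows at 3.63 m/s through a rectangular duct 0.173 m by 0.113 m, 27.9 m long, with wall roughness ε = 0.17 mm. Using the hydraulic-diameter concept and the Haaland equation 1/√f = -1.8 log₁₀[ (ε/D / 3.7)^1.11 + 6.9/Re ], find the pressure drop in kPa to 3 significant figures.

Hydraulic diameter D_h = 4A/P = 4·(0.173·0.113)/(2·(0.173+0.113)) = 0.0782/0.572 = 0.1367 m.
Re = ρVD_h/μ = 0.562·3.63·0.1367/1.16e-05 = 2.404e+04.
ε/D_h = 0.00017/0.1367 = 0.00124; Haaland gives 1/√f = -1.8 log₁₀[0.000139+0.000287] = 6.066, so f = 0.02717.
ΔP = f(L/D_h)(ρV²/2) = 0.02717·27.9/0.1367·3.703 = 20.53 Pa.
ΔP = 0.0205 kPa.

ΔP ≈ 0.0205 kPa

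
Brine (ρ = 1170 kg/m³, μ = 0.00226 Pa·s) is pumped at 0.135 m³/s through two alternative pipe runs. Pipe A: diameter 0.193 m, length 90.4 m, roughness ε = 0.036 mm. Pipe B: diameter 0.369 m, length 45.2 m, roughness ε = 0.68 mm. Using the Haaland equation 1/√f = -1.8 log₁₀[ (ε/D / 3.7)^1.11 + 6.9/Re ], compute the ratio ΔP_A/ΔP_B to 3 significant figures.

ΔP_A/ΔP_B ≈ 33.0

Pipe A: V = Q/A = 0.135/0.02926 = 4.615 m/s; Re = 4.611e+05; ε/D = 0.000187; Haaland → f = 0.01527; ΔP_A = f(L/D)(ρV²/2) = 8.91e+04 Pa.
Pipe B: V = Q/A = 0.135/0.1069 = 1.262 m/s; Re = 2.412e+05; ε/D = 0.00184; Haaland → f = 0.02366; ΔP_B = f(L/D)(ρV²/2) = 2702 Pa.
ΔP_A/ΔP_B = 8.91e+04/2702 = 33.0.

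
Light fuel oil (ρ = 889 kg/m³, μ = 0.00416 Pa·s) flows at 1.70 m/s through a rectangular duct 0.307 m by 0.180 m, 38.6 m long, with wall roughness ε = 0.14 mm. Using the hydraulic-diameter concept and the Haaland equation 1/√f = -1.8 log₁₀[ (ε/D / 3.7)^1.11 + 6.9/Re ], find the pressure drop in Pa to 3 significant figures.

ΔP ≈ 4600 Pa

Hydraulic diameter D_h = 4A/P = 4·(0.307·0.18)/(2·(0.307+0.18)) = 0.221/0.974 = 0.2269 m.
Re = ρVD_h/μ = 889·1.7·0.2269/0.00416 = 8.245e+04.
ε/D_h = 0.00014/0.2269 = 0.000617; Haaland gives 1/√f = -1.8 log₁₀[6.4e-05+8.37e-05] = 6.895, so f = 0.02103.
ΔP = f(L/D_h)(ρV²/2) = 0.02103·38.6/0.2269·1285 = 4596 Pa.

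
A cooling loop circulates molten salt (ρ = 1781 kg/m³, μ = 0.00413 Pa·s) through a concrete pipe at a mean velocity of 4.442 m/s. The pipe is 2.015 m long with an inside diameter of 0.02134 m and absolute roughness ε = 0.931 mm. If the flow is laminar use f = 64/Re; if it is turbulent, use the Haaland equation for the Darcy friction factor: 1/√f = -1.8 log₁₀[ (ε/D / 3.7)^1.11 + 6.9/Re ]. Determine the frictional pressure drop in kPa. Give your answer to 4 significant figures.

Reynolds number Re = ρVD/μ = 1781 · 4.442 · 0.02134 / 0.00413 = 4.088e+04.
Re > 4000 → turbulent. Relative roughness ε/D = 0.000931/0.02134 = 0.0436. Haaland: 1/√f = -1.8 log₁₀[(0.0436/3.7)^1.11 + 6.9/4.088e+04] = -1.8 log₁₀[0.00723 + 0.000169] = 3.835, so f = 0.06799.
Darcy-Weisbach: ΔP = f(L/D)(ρV²/2) = 0.06799·(2.015/0.02134)·(1781·4.442²/2) = 0.06799·94.42·1.757e+04 = 1.128e+05 Pa.
ΔP = 1.128e+05 Pa = 112.8 kPa.

ΔP ≈ 112.8 kPa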